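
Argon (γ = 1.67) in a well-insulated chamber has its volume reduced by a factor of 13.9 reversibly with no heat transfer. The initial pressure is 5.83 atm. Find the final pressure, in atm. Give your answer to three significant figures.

P₂ ≈ 473 atm

Adiabatic: P₁V₁^γ = P₂V₂^γ ⇒ P₂ = P₁ (V₁/V₂)^γ.
P₂ = 5.83 × 13.9^(1.67) = 472.6 atm.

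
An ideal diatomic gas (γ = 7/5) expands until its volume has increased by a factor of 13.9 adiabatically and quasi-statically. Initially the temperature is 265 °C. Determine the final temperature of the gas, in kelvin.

T₂ ≈ 188 K

Adiabatic: T₁V₁^(γ−1) = T₂V₂^(γ−1) ⇒ T₂ = T₁ (V₁/V₂)^(γ−1).
T₁ = 265 °C = 538.1 K.
T₂ = 538.1 × (1/13.9)^(2/5) = 187.8 K.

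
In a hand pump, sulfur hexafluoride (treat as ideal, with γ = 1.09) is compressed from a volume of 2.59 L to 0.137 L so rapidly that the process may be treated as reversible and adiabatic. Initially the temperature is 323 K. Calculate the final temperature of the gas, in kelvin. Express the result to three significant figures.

T₂ ≈ 421 K

For a reversible adiabat TV^(γ−1) is constant, so T₂ = T₁ (V₁/V₂)^(γ−1).
T₂ = 323 × (2.59/0.137)^(0.09) = 420.8 K.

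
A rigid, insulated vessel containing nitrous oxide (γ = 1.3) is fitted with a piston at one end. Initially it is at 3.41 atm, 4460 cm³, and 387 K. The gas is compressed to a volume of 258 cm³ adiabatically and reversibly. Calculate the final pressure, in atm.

P₂ ≈ 139 atm

Adiabatic: P₁V₁^γ = P₂V₂^γ ⇒ P₂ = P₁ (V₁/V₂)^γ.
P₂ = 3.41 × (4460/258)^(1.3) = 138.6 atm.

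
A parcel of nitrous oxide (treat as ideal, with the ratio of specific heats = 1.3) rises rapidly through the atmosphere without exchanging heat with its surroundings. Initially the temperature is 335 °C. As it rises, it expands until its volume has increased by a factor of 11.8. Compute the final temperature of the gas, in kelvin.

Adiabatic: T₁V₁^(γ−1) = T₂V₂^(γ−1) ⇒ T₂ = T₁ (V₁/V₂)^(γ−1).
T₁ = 335 °C = 608.1 K.
T₂ = 608.1 × (1/11.8)^(0.3) = 290 K.

T₂ ≈ 290 K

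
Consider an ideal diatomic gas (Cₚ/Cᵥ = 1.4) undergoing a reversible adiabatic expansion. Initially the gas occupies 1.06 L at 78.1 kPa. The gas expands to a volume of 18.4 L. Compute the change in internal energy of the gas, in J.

ΔU ≈ -141 J

P₂ = P₁(V₁/V₂)^γ = 78.1×(1.06/18.4)^(1.4) = 1.437 kPa.
For a reversible adiabat, W_by_gas = (P₁V₁ − P₂V₂)/(γ−1).
W_by = (78100×0.00106 − 1437×0.0184) / (0.4) = 140.9 J.
Q = 0 ⇒ ΔU = −W_by = -140.9 J.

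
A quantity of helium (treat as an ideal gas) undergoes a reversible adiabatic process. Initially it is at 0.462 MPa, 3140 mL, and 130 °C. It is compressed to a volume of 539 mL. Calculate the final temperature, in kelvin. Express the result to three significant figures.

For a reversible adiabat TV^(γ−1) is constant, so T₂ = T₁ (V₁/V₂)^(γ−1).
γ = 5/3 for a monatomic ideal gas.
T₁ = 130 °C = 403.1 K.
T₂ = 403.1 × (3140/539)^(2/3) = 1305 K.

T₂ ≈ 1310 K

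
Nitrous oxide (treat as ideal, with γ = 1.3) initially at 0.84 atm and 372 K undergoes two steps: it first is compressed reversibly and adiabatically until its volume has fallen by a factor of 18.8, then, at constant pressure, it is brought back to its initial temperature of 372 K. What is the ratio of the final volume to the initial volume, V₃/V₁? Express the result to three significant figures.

Adiabatic step: V₂/V₁ = 0.05319; T₂ = T₁·18.8^(0.3) = 897 K.
Isobaric step: V₃/V₂ = T₃/T₂ = 372/897.
V₃/V₁ = (V₂/V₁)(V₃/V₂) = 0.05319 × (372/897) = 0.02206.

V₃/V₁ ≈ 0.0221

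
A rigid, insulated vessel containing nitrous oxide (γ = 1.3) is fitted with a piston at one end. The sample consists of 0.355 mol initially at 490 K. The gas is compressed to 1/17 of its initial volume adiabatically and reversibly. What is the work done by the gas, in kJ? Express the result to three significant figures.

W ≈ -6.46 kJ

Adiabatic: T₁V₁^(γ−1) = T₂V₂^(γ−1) ⇒ T₂ = T₁ (V₁/V₂)^(γ−1).
T₂ = 490 × 17^(0.3) = 1146 K.
Q = 0, so ΔU = W_on_gas = nCᵥΔT with Cᵥ = R/(γ−1) = 27.71 J/(mol·K).
ΔU = 0.355 × 27.71 × (1146 − 490) = 6458 J.
Work done by the gas = −ΔU = -6458 J.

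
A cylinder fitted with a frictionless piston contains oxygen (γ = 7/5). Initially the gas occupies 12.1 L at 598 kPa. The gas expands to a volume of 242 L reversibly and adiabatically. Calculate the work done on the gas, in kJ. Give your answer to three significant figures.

P₂ = P₁(V₁/V₂)^γ = 598×(12.1/242)^(7/5) = 9.021 kPa.
For a reversible adiabat, W_by_gas = (P₁V₁ − P₂V₂)/(γ−1).
W_by = (598000×0.0121 − 9021×0.242) / (2/5) = 12630 J.
W_on_gas = −W_by = -12630 J.

W ≈ -12.6 kJ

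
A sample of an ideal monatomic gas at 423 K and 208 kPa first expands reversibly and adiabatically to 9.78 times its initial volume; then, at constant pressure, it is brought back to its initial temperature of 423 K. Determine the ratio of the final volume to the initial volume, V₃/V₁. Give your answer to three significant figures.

V₃/V₁ ≈ 44.7

For a monatomic ideal gas γ = 5/3.
Adiabatic step: V₂/V₁ = 9.78; T₂ = T₁·(1/9.78)^(2/3) = 92.49 K.
Isobaric step: V₃/V₂ = T₃/T₂ = 423/92.49.
V₃/V₁ = (V₂/V₁)(V₃/V₂) = 9.78 × (423/92.49) = 44.73.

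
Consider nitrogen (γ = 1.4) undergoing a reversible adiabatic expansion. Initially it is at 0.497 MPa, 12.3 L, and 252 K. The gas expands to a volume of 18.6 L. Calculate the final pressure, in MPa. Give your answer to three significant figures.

P₂ ≈ 0.279 MPa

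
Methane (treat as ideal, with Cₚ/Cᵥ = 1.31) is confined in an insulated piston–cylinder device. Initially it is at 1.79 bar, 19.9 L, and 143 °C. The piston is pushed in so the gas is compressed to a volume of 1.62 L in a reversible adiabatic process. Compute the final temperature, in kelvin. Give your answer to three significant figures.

T₂ ≈ 906 K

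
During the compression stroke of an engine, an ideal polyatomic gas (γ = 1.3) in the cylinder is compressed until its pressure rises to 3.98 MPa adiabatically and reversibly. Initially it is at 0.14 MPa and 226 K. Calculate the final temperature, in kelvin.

Along an adiabat T P^((1−γ)/γ) is constant, so T₂ = T₁ (P₂/P₁)^((γ−1)/γ).
T₂ = 226 × (3.98/0.14)^(0.231) = 489.3 K.

T₂ ≈ 489 K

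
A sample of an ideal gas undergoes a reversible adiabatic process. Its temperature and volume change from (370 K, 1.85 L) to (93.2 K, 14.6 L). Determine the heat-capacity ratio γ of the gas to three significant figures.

TV^(γ−1) = const ⇒ γ − 1 = ln(T₂/T₁) / ln(V₁/V₂).
γ = 1 + ln(93.2/370) / ln(1.85/14.6) = 1.667.

γ ≈ 1.67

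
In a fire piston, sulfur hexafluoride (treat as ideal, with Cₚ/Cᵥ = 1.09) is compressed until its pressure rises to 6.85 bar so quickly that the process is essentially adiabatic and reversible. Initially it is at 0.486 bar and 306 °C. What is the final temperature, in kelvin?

T₂ ≈ 721 K

Adiabatic: T₂/T₁ = (P₂/P₁)^((γ−1)/γ).
T₁ = 306 °C = 579.1 K.
T₂ = 579.1 × (6.85/0.486)^(0.0826) = 720.6 K.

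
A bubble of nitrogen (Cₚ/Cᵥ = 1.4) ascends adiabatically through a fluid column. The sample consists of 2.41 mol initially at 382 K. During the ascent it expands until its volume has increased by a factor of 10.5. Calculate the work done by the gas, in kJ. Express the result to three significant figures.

Adiabatic: T₁V₁^(γ−1) = T₂V₂^(γ−1) ⇒ T₂ = T₁ (V₁/V₂)^(γ−1).
T₂ = 382 × (1/10.5)^(0.4) = 149.1 K.
Q = 0, so ΔU = W_on_gas = nCᵥΔT with Cᵥ = R/(γ−1) = 20.79 J/(mol·K).
ΔU = 2.41 × 20.79 × (149.1 − 382) = -11660 J.
Work done by the gas = −ΔU = 11660 J.

W ≈ 11.7 kJ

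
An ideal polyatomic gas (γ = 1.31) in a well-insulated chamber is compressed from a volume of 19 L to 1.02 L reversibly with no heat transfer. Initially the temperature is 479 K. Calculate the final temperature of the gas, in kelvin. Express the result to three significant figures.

For a reversible adiabat TV^(γ−1) is constant, so T₂ = T₁ (V₁/V₂)^(γ−1).
T₂ = 479 × (19/1.02)^(0.31) = 1186 K.

T₂ ≈ 1190 K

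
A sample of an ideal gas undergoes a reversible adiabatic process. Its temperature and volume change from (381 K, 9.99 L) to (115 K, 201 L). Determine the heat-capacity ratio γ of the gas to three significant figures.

γ ≈ 1.40

TV^(γ−1) = const ⇒ γ − 1 = ln(T₂/T₁) / ln(V₁/V₂).
γ = 1 + ln(115/381) / ln(9.99/201) = 1.399.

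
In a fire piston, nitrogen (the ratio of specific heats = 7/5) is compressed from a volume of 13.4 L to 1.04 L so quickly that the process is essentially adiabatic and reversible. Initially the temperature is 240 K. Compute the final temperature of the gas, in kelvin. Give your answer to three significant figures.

Adiabatic: T₁V₁^(γ−1) = T₂V₂^(γ−1) ⇒ T₂ = T₁ (V₁/V₂)^(γ−1).
T₂ = 240 × (13.4/1.04)^(2/5) = 667.2 K.

T₂ ≈ 667 K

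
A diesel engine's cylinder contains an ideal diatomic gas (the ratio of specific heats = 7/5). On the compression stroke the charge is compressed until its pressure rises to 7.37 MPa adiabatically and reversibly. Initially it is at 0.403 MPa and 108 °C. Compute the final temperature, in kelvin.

Along an adiabat T P^((1−γ)/γ) is constant, so T₂ = T₁ (P₂/P₁)^((γ−1)/γ).
T₁ = 108 °C = 381.1 K.
T₂ = 381.1 × (7.37/0.403)^(2/7) = 874.4 K.

T₂ ≈ 874 K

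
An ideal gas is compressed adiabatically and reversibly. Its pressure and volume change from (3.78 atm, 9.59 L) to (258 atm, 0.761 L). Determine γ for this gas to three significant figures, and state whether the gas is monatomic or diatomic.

γ ≈ 1.67; monatomic

PV^γ = const ⇒ γ = ln(P₂/P₁) / ln(V₁/V₂).
γ = ln(258/3.78) / ln(9.59/0.761) = 1.667.
γ ≈ 1.67 is close to 5/3, so the gas is monatomic.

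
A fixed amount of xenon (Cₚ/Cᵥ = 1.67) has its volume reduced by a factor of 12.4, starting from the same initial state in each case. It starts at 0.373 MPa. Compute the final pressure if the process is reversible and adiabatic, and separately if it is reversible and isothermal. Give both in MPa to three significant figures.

adiabatic: 25.0 MPa; isothermal: 4.63 MPa

Isothermal: P₂ = P₁(V₁/V₂) = 0.373×12.4 = 4.625 MPa.
Adiabatic: P₂ = P₁(V₁/V₂)^γ = 0.373×12.4^(1.67) = 24.99 MPa.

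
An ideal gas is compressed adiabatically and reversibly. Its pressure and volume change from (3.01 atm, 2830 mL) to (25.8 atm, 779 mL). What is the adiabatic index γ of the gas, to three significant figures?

γ ≈ 1.67

PV^γ = const ⇒ γ = ln(P₂/P₁) / ln(V₁/V₂).
γ = ln(25.8/3.01) / ln(2830/779) = 1.665.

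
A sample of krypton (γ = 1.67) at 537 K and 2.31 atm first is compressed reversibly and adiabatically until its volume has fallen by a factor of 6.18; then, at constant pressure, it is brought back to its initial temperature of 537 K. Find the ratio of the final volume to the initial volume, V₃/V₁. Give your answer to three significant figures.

V₃/V₁ ≈ 0.0478

Adiabatic step: V₂/V₁ = 0.1618; T₂ = T₁·6.18^(0.67) = 1819 K.
Isobaric step: V₃/V₂ = T₃/T₂ = 537/1819.
V₃/V₁ = (V₂/V₁)(V₃/V₂) = 0.1618 × (537/1819) = 0.04776.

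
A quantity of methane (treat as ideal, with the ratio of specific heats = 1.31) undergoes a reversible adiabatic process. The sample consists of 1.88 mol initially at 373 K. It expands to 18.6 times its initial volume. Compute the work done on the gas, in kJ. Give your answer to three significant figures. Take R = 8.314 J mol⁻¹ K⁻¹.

For a reversible adiabat TV^(γ−1) is constant, so T₂ = T₁ (V₁/V₂)^(γ−1).
T₂ = 373 × (1/18.6)^(0.31) = 150.7 K.
Q = 0, so ΔU = W_on_gas = nCᵥΔT with Cᵥ = R/(γ−1) = 26.82 J/(mol·K).
ΔU = 1.88 × 26.82 × (150.7 − 373) = -11210 J.

W ≈ -11.2 kJ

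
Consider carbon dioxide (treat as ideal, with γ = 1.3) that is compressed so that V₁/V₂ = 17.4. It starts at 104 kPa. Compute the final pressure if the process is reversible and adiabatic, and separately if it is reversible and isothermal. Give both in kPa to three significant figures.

Isothermal: P₂ = P₁(V₁/V₂) = 104×17.4 = 1810 kPa.
Adiabatic: P₂ = P₁(V₁/V₂)^γ = 104×17.4^(1.3) = 4263 kPa.

adiabatic: 4260 kPa; isothermal: 1810 kPa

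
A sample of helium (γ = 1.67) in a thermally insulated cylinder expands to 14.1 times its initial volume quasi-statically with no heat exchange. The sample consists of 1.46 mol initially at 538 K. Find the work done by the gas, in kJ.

W ≈ 8.09 kJ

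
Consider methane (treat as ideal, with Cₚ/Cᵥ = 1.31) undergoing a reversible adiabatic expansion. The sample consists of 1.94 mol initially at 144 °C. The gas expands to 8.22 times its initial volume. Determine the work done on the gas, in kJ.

Adiabatic: T₁V₁^(γ−1) = T₂V₂^(γ−1) ⇒ T₂ = T₁ (V₁/V₂)^(γ−1).
T₁ = 144 °C = 417.1 K.
T₂ = 417.1 × (1/8.22)^(0.31) = 217.1 K.
Q = 0, so ΔU = W_on_gas = nCᵥΔT with Cᵥ = R/(γ−1) = 26.82 J/(mol·K).
ΔU = 1.94 × 26.82 × (217.1 − 417.1) = -10410 J.

W ≈ -10.4 kJ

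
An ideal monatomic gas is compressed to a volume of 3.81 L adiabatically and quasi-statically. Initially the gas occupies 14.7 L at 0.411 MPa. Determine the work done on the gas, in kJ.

W ≈ 13.2 kJ

γ = 5/3 for a monatomic ideal gas.
P₂ = P₁(V₁/V₂)^γ = 0.411×(14.7/3.81)^(5/3) = 3.901 MPa.
For a reversible adiabat, W_by_gas = (P₁V₁ − P₂V₂)/(γ−1).
W_by = (411000×0.0147 − 3.901×10^6×0.00381) / (2/3) = -13230 J.
W_on_gas = −W_by = 13230 J.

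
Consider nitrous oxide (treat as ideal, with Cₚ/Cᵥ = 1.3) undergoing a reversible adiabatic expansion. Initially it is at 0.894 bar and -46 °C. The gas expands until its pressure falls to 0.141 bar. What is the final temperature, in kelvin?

T₂ ≈ 148 K

Adiabatic: T₂/T₁ = (P₂/P₁)^((γ−1)/γ).
T₁ = -46 °C = 227.1 K.
T₂ = 227.1 × (0.141/0.894)^(0.231) = 148.3 K.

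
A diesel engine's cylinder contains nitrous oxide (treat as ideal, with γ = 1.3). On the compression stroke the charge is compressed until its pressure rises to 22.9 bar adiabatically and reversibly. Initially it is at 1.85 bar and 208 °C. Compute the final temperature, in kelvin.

T₂ ≈ 860 K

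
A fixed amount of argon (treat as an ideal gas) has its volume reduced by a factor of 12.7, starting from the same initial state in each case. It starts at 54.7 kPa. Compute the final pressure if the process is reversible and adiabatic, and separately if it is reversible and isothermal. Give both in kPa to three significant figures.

For a monatomic ideal gas γ = 5/3.
Isothermal: P₂ = P₁(V₁/V₂) = 54.7×12.7 = 694.7 kPa.
Adiabatic: P₂ = P₁(V₁/V₂)^γ = 54.7×12.7^(5/3) = 3781 kPa.

adiabatic: 3780 kPa; isothermal: 695 kPa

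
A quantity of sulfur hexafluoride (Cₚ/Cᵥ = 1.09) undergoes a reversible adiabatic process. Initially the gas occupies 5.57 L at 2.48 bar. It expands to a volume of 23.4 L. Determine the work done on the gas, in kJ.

W ≈ -1.86 kJ

P₂ = P₁(V₁/V₂)^γ = 2.48×(5.57/23.4)^(1.09) = 0.5188 bar.
For a reversible adiabat, W_by_gas = (P₁V₁ − P₂V₂)/(γ−1).
W_by = (248000×0.00557 − 51880×0.0234) / (0.09) = 1860 J.
W_on_gas = −W_by = -1860 J.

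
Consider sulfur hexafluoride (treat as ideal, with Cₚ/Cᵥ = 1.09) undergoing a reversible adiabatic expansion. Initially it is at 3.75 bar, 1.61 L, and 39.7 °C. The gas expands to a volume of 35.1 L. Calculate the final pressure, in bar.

P₂ ≈ 0.130 bar

Since PV^γ is constant along a reversible adiabat, P₂ = P₁ (V₁/V₂)^γ.
P₂ = 3.75 × (1.61/35.1)^(1.09) = 0.1303 bar.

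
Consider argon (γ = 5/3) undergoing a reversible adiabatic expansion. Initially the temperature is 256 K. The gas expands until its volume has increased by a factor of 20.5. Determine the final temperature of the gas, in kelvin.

T₂ ≈ 34.2 K

For a reversible adiabat TV^(γ−1) is constant, so T₂ = T₁ (V₁/V₂)^(γ−1).
T₂ = 256 × (1/20.5)^(2/3) = 34.18 K.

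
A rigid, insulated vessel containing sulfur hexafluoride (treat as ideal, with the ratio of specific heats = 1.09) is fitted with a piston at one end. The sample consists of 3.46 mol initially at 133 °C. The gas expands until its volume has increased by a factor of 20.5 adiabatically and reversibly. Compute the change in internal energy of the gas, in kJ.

Adiabatic: T₁V₁^(γ−1) = T₂V₂^(γ−1) ⇒ T₂ = T₁ (V₁/V₂)^(γ−1).
T₁ = 133 °C = 406.1 K.
T₂ = 406.1 × (1/20.5)^(0.09) = 309.5 K.
Q = 0, so ΔU = W_on_gas = nCᵥΔT with Cᵥ = R/(γ−1) = 92.38 J/(mol·K).
ΔU = 3.46 × 92.38 × (309.5 − 406.1) = -30900 J.

ΔU ≈ -30.9 kJ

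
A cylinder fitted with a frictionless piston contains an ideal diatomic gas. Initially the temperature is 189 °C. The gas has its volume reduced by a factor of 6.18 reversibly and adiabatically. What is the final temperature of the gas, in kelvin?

Adiabatic: T₁V₁^(γ−1) = T₂V₂^(γ−1) ⇒ T₂ = T₁ (V₁/V₂)^(γ−1).
For a diatomic ideal gas γ = 7/5, so γ−1 = 2/5.
T₁ = 189 °C = 462.1 K.
T₂ = 462.1 × 6.18^(2/5) = 957.6 K.

T₂ ≈ 958 K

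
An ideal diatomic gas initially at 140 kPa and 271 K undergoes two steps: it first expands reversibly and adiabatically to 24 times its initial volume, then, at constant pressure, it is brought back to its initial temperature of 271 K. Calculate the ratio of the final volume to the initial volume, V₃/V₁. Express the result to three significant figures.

For a diatomic ideal gas γ = 7/5.
Adiabatic step: V₂/V₁ = 24; T₂ = T₁·(1/24)^(2/5) = 76.01 K.
Isobaric step: V₃/V₂ = T₃/T₂ = 271/76.01.
V₃/V₁ = (V₂/V₁)(V₃/V₂) = 24 × (271/76.01) = 85.56.

V₃/V₁ ≈ 85.6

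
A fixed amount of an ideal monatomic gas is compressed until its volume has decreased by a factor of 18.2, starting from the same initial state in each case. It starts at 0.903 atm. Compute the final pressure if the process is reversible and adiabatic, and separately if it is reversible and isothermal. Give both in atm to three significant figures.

adiabatic: 114 atm; isothermal: 16.4 atm

For a monatomic ideal gas γ = 5/3.
Isothermal: P₂ = P₁(V₁/V₂) = 0.903×18.2 = 16.43 atm.
Adiabatic: P₂ = P₁(V₁/V₂)^γ = 0.903×18.2^(5/3) = 113.7 atm.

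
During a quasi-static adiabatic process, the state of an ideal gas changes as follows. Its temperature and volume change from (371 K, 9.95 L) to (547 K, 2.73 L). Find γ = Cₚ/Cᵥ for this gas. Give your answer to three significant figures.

γ ≈ 1.30

TV^(γ−1) = const ⇒ γ − 1 = ln(T₂/T₁) / ln(V₁/V₂).
γ = 1 + ln(547/371) / ln(9.95/2.73) = 1.3.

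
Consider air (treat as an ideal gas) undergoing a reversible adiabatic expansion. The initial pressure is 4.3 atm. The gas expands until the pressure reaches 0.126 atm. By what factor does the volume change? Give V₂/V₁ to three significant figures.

V₂/V₁ ≈ 12.4

From PV^γ = const, V₂/V₁ = (P₁/P₂)^(1/γ).
For a diatomic ideal gas γ = 7/5.
V₂/V₁ = (4.3/0.126)^(5/7) = 12.45.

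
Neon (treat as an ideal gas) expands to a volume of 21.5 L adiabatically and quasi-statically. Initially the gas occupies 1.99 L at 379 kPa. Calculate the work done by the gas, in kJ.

W ≈ 0.900 kJ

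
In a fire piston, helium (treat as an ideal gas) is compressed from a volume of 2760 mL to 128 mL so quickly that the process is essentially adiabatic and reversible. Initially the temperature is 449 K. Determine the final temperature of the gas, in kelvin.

For a reversible adiabat TV^(γ−1) is constant, so T₂ = T₁ (V₁/V₂)^(γ−1).
For a monatomic ideal gas γ = 5/3, so γ−1 = 2/3.
T₂ = 449 × (2760/128)^(2/3) = 3478 K.

T₂ ≈ 3480 K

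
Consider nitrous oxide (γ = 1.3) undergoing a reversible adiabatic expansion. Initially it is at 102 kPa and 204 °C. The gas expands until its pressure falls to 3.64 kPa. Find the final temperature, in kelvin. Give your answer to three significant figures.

Along an adiabat T P^((1−γ)/γ) is constant, so T₂ = T₁ (P₂/P₁)^((γ−1)/γ).
T₁ = 204 °C = 477.1 K.
T₂ = 477.1 × (3.64/102)^(0.231) = 221.1 K.

T₂ ≈ 221 K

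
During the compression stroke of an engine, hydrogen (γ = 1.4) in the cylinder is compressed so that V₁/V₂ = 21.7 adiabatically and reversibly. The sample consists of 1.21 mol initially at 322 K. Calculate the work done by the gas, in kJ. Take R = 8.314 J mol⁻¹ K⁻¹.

Adiabatic: T₁V₁^(γ−1) = T₂V₂^(γ−1) ⇒ T₂ = T₁ (V₁/V₂)^(γ−1).
T₂ = 322 × 21.7^(0.4) = 1103 K.
Q = 0, so ΔU = W_on_gas = nCᵥΔT with Cᵥ = R/(γ−1) = 20.79 J/(mol·K).
ΔU = 1.21 × 20.79 × (1103 − 322) = 19630 J.
Work done by the gas = −ΔU = -19630 J.

W ≈ -19.6 kJ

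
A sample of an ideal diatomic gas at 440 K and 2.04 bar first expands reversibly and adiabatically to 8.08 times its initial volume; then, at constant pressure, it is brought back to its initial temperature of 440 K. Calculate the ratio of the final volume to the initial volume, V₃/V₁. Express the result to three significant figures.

For a diatomic ideal gas γ = 7/5.
Adiabatic step: V₂/V₁ = 8.08; T₂ = T₁·(1/8.08)^(2/5) = 190.8 K.
Isobaric step: V₃/V₂ = T₃/T₂ = 440/190.8.
V₃/V₁ = (V₂/V₁)(V₃/V₂) = 8.08 × (440/190.8) = 18.64.

V₃/V₁ ≈ 18.6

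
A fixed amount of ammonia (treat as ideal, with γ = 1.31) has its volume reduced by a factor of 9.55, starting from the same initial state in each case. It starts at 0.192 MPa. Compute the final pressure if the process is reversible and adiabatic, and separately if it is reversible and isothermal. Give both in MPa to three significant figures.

adiabatic: 3.69 MPa; isothermal: 1.83 MPa

Isothermal: P₂ = P₁(V₁/V₂) = 0.192×9.55 = 1.834 MPa.
Adiabatic: P₂ = P₁(V₁/V₂)^γ = 0.192×9.55^(1.31) = 3.691 MPa.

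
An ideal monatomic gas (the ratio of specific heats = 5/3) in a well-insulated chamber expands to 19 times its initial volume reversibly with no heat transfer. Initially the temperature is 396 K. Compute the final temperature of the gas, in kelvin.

T₂ ≈ 55.6 K

Adiabatic: T₁V₁^(γ−1) = T₂V₂^(γ−1) ⇒ T₂ = T₁ (V₁/V₂)^(γ−1).
T₂ = 396 × (1/19)^(2/3) = 55.62 K.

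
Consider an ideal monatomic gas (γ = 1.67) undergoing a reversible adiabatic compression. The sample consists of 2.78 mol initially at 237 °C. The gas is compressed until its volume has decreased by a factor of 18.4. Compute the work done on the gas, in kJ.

Adiabatic: T₁V₁^(γ−1) = T₂V₂^(γ−1) ⇒ T₂ = T₁ (V₁/V₂)^(γ−1).
T₁ = 237 °C = 510.1 K.
T₂ = 510.1 × 18.4^(0.67) = 3590 K.
Q = 0, so ΔU = W_on_gas = nCᵥΔT with Cᵥ = R/(γ−1) = 12.41 J/(mol·K).
ΔU = 2.78 × 12.41 × (3590 − 510.1) = 106300 J.

W ≈ 106 kJ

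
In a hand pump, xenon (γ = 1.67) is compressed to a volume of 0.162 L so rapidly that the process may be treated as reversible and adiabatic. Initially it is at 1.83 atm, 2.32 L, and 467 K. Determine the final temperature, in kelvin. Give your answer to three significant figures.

T₂ ≈ 2780 K

Adiabatic: T₁V₁^(γ−1) = T₂V₂^(γ−1) ⇒ T₂ = T₁ (V₁/V₂)^(γ−1).
T₂ = 467 × (2.32/0.162)^(0.67) = 2779 K.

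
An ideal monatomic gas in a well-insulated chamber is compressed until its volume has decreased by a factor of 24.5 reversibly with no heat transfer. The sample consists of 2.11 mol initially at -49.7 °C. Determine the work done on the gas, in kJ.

W ≈ 43.7 kJ

For a reversible adiabat TV^(γ−1) is constant, so T₂ = T₁ (V₁/V₂)^(γ−1).
γ = 5/3 for a monatomic ideal gas, so γ−1 = 2/3.
T₁ = -49.7 °C = 223.4 K.
T₂ = 223.4 × 24.5^(2/3) = 1885 K.
Q = 0, so ΔU = W_on_gas = nCᵥΔT with Cᵥ = R/(γ−1) = 12.47 J/(mol·K).
ΔU = 2.11 × 12.47 × (1885 − 223.4) = 43720 J.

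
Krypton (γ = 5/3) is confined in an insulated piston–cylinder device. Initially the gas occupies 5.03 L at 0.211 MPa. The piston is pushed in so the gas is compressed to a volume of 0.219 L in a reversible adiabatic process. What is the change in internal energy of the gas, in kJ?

ΔU ≈ 11.3 kJ

P₂ = P₁(V₁/V₂)^γ = 0.211×(5.03/0.219)^(5/3) = 39.16 MPa.
For a reversible adiabat, W_by_gas = (P₁V₁ − P₂V₂)/(γ−1).
W_by = (211000×0.00503 − 3.916×10^7×0.000219) / (2/3) = -11270 J.
Q = 0 ⇒ ΔU = −W_by = 11270 J.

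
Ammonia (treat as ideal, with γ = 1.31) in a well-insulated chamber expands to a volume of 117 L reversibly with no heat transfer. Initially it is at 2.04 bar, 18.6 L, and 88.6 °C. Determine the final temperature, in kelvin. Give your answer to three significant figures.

T₂ ≈ 205 K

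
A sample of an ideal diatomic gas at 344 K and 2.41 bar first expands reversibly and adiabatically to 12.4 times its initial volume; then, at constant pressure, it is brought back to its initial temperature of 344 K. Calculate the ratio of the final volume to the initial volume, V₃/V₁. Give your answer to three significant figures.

V₃/V₁ ≈ 33.9

For a diatomic ideal gas γ = 7/5.
Adiabatic step: V₂/V₁ = 12.4; T₂ = T₁·(1/12.4)^(2/5) = 125.7 K.
Isobaric step: V₃/V₂ = T₃/T₂ = 344/125.7.
V₃/V₁ = (V₂/V₁)(V₃/V₂) = 12.4 × (344/125.7) = 33.95.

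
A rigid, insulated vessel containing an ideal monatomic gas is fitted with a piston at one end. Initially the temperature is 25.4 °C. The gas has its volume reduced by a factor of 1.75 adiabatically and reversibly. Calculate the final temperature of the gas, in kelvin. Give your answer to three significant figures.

T₂ ≈ 434 K

Adiabatic: T₁V₁^(γ−1) = T₂V₂^(γ−1) ⇒ T₂ = T₁ (V₁/V₂)^(γ−1).
For a monatomic ideal gas γ = 5/3, so γ−1 = 2/3.
T₁ = 25.4 °C = 298.5 K.
T₂ = 298.5 × 1.75^(2/3) = 433.6 K.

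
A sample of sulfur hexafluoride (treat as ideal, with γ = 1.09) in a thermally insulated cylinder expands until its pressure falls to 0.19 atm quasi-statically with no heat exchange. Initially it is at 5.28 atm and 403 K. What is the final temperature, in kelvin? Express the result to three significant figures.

T₂ ≈ 306 K

Along an adiabat T P^((1−γ)/γ) is constant, so T₂ = T₁ (P₂/P₁)^((γ−1)/γ).
T₂ = 403 × (0.19/5.28)^(0.0826) = 306.3 K.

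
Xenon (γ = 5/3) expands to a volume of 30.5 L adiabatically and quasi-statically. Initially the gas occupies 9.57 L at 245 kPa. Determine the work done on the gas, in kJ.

W ≈ -1.89 kJ

P₂ = P₁(V₁/V₂)^γ = 245×(9.57/30.5)^(5/3) = 35.5 kPa.
For a reversible adiabat, W_by_gas = (P₁V₁ − P₂V₂)/(γ−1).
W_by = (245000×0.00957 − 35500×0.0305) / (2/3) = 1893 J.
W_on_gas = −W_by = -1893 J.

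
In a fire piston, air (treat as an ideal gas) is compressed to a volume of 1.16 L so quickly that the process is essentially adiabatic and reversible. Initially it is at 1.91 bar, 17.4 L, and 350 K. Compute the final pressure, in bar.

Since PV^γ is constant along a reversible adiabat, P₂ = P₁ (V₁/V₂)^γ.
γ = 7/5 for a diatomic ideal gas.
P₂ = 1.91 × (17.4/1.16)^(7/5) = 84.64 bar.

P₂ ≈ 84.6 bar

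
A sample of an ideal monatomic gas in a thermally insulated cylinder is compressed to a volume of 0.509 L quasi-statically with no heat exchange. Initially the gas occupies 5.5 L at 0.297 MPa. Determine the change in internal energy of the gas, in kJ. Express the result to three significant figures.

γ = 5/3 for a monatomic ideal gas.
P₂ = P₁(V₁/V₂)^γ = 0.297×(5.5/0.509)^(5/3) = 15.69 MPa.
For a reversible adiabat, W_by_gas = (P₁V₁ − P₂V₂)/(γ−1).
W_by = (297000×0.0055 − 1.569×10^7×0.000509) / (2/3) = -9526 J.
Q = 0 ⇒ ΔU = −W_by = 9526 J.

ΔU ≈ 9.53 kJ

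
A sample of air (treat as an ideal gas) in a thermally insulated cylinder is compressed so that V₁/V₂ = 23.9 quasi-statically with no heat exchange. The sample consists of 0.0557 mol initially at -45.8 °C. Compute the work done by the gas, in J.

For a reversible adiabat TV^(γ−1) is constant, so T₂ = T₁ (V₁/V₂)^(γ−1).
γ = 7/5 for a diatomic ideal gas, so γ−1 = 2/5.
T₁ = -45.8 °C = 227.3 K.
T₂ = 227.3 × 23.9^(2/5) = 809.2 K.
Q = 0, so ΔU = W_on_gas = nCᵥΔT with Cᵥ = R/(γ−1) = 20.79 J/(mol·K).
ΔU = 0.0557 × 20.79 × (809.2 − 227.3) = 673.6 J.
Work done by the gas = −ΔU = -673.6 J.

W ≈ -674 J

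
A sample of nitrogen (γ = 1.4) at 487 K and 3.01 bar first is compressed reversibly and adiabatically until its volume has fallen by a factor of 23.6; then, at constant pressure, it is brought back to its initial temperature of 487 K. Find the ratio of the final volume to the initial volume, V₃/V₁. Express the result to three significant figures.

V₃/V₁ ≈ 0.0120

Adiabatic step: V₂/V₁ = 0.04237; T₂ = T₁·23.6^(0.4) = 1725 K.
Isobaric step: V₃/V₂ = T₃/T₂ = 487/1725.
V₃/V₁ = (V₂/V₁)(V₃/V₂) = 0.04237 × (487/1725) = 0.01197.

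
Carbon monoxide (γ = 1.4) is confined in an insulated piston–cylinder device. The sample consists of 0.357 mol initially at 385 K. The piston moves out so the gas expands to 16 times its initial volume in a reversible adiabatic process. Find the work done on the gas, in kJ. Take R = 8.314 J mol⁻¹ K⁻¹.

W ≈ -1.91 kJ

For a reversible adiabat TV^(γ−1) is constant, so T₂ = T₁ (V₁/V₂)^(γ−1).
T₂ = 385 × (1/16)^(0.4) = 127 K.
Q = 0, so ΔU = W_on_gas = nCᵥΔT with Cᵥ = R/(γ−1) = 20.79 J/(mol·K).
ΔU = 0.357 × 20.79 × (127 − 385) = -1914 J.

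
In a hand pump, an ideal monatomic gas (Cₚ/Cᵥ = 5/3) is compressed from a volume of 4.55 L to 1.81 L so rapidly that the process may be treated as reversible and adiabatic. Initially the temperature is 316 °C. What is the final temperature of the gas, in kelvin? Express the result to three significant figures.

Adiabatic: T₁V₁^(γ−1) = T₂V₂^(γ−1) ⇒ T₂ = T₁ (V₁/V₂)^(γ−1).
T₁ = 316 °C = 589.1 K.
T₂ = 589.1 × (4.55/1.81)^(2/3) = 1089 K.

T₂ ≈ 1090 K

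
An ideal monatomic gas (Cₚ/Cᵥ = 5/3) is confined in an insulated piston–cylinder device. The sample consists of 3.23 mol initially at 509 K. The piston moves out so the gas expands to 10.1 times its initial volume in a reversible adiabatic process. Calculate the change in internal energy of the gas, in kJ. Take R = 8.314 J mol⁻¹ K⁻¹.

ΔU ≈ -16.1 kJ

Adiabatic: T₁V₁^(γ−1) = T₂V₂^(γ−1) ⇒ T₂ = T₁ (V₁/V₂)^(γ−1).
T₂ = 509 × (1/10.1)^(2/3) = 108.9 K.
Q = 0, so ΔU = W_on_gas = nCᵥΔT with Cᵥ = R/(γ−1) = 12.47 J/(mol·K).
ΔU = 3.23 × 12.47 × (108.9 − 509) = -16120 J.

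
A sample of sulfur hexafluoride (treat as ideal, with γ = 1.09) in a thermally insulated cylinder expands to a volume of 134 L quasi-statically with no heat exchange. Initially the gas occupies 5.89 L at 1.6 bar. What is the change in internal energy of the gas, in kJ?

ΔU ≈ -2.57 kJ

P₂ = P₁(V₁/V₂)^γ = 1.6×(5.89/134)^(1.09) = 0.05309 bar.
For a reversible adiabat, W_by_gas = (P₁V₁ − P₂V₂)/(γ−1).
W_by = (160000×0.00589 − 5309×0.134) / (0.09) = 2567 J.
Q = 0 ⇒ ΔU = −W_by = -2567 J.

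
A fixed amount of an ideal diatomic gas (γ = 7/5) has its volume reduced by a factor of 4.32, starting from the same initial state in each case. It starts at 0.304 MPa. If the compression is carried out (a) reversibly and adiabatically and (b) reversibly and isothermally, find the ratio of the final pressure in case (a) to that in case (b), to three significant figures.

P_adiabatic / P_isothermal ≈ 1.80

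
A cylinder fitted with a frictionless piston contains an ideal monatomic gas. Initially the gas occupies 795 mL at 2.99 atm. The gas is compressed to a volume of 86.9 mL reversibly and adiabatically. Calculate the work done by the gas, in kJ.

γ = 5/3 for a monatomic ideal gas.
P₂ = P₁(V₁/V₂)^γ = 2.99×(795/86.9)^(5/3) = 119.7 atm.
For a reversible adiabat, W_by_gas = (P₁V₁ − P₂V₂)/(γ−1).
W_by = (303000×0.000795 − 1.212×10^7×8.69×10^-5) / (2/3) = -1219 J.

W ≈ -1.22 kJ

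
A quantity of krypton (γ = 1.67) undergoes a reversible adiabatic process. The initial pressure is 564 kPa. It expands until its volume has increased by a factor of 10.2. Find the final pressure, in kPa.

Since PV^γ is constant along a reversible adiabat, P₂ = P₁ (V₁/V₂)^γ.
P₂ = 564 × (1/10.2)^(1.67) = 11.67 kPa.

P₂ ≈ 11.7 kPa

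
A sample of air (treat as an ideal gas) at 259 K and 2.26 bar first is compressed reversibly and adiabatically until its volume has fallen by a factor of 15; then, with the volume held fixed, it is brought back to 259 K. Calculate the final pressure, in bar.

P₃ ≈ 33.9 bar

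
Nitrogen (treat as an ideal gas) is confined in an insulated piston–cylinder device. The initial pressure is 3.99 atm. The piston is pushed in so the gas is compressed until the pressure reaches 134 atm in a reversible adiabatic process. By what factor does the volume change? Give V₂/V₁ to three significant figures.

V₂/V₁ ≈ 0.0813

From PV^γ = const, V₂/V₁ = (P₁/P₂)^(1/γ).
For a diatomic ideal gas γ = 7/5.
V₂/V₁ = (3.99/134)^(5/7) = 0.08127.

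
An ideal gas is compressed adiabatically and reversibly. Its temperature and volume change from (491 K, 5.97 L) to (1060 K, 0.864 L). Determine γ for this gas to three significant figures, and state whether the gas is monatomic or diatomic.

TV^(γ−1) = const ⇒ γ − 1 = ln(T₂/T₁) / ln(V₁/V₂).
γ = 1 + ln(1060/491) / ln(5.97/0.864) = 1.398.
γ ≈ 1.40 is close to 7/5, so the gas is diatomic.

γ ≈ 1.40; diatomic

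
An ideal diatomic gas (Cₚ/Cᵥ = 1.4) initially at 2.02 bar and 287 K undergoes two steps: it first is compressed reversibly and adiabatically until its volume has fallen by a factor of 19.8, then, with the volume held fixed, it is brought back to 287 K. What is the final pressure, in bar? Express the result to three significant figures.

P₃ ≈ 40.0 bar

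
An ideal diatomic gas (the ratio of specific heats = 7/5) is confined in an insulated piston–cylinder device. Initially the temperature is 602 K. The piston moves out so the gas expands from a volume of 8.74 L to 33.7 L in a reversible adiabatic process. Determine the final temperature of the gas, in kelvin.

For a reversible adiabat TV^(γ−1) is constant, so T₂ = T₁ (V₁/V₂)^(γ−1).
T₂ = 602 × (8.74/33.7)^(2/5) = 350.9 K.

T₂ ≈ 351 K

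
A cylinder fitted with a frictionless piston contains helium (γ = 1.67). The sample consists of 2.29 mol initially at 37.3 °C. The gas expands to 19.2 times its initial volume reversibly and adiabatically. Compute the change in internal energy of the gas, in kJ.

ΔU ≈ -7.60 kJ

Adiabatic: T₁V₁^(γ−1) = T₂V₂^(γ−1) ⇒ T₂ = T₁ (V₁/V₂)^(γ−1).
T₁ = 37.3 °C = 310.4 K.
T₂ = 310.4 × (1/19.2)^(0.67) = 42.87 K.
Q = 0, so ΔU = W_on_gas = nCᵥΔT with Cᵥ = R/(γ−1) = 12.41 J/(mol·K).
ΔU = 2.29 × 12.41 × (42.87 − 310.4) = -7604 J.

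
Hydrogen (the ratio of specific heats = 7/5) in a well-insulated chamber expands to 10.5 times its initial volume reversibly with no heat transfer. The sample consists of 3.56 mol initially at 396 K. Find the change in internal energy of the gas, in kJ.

ΔU ≈ -17.9 kJ

For a reversible adiabat TV^(γ−1) is constant, so T₂ = T₁ (V₁/V₂)^(γ−1).
T₂ = 396 × (1/10.5)^(2/5) = 154.6 K.
Q = 0, so ΔU = W_on_gas = nCᵥΔT with Cᵥ = R/(γ−1) = 20.79 J/(mol·K).
ΔU = 3.56 × 20.79 × (154.6 − 396) = -17860 J.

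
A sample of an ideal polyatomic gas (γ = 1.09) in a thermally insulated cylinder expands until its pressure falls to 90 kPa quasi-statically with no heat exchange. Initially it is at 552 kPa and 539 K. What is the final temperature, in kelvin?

Adiabatic: T₂/T₁ = (P₂/P₁)^((γ−1)/γ).
T₂ = 539 × (90/552)^(0.0826) = 464 K.

T₂ ≈ 464 K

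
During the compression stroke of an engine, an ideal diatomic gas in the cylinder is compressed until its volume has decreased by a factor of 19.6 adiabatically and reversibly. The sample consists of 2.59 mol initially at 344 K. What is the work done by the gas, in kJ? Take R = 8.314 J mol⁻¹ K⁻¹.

W ≈ -42.4 kJ

Adiabatic: T₁V₁^(γ−1) = T₂V₂^(γ−1) ⇒ T₂ = T₁ (V₁/V₂)^(γ−1).
γ = 7/5 for a diatomic ideal gas, so γ−1 = 2/5.
T₂ = 344 × 19.6^(2/5) = 1131 K.
Q = 0, so ΔU = W_on_gas = nCᵥΔT with Cᵥ = R/(γ−1) = 20.79 J/(mol·K).
ΔU = 2.59 × 20.79 × (1131 − 344) = 42370 J.
Work done by the gas = −ΔU = -42370 J.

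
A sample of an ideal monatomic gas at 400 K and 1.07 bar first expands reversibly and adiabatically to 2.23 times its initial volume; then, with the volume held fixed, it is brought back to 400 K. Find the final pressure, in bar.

For a monatomic ideal gas γ = 5/3.
Adiabatic step (PV^γ = const): P₂ = 1.07×(1/2.23)^(5/3) = 0.2811 bar; T₂ = 400×(1/2.23)^(2/3) = 234.3 K.
Isochoric: P₃ = P₂(T₃/T₂) = 0.2811 × (400/234.3) = 0.4798 bar.

P₃ ≈ 0.480 bar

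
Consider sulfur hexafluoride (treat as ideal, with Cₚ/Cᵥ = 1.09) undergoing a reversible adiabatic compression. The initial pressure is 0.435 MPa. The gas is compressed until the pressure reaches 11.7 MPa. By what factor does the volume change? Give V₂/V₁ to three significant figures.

From PV^γ = const, V₂/V₁ = (P₁/P₂)^(1/γ).
V₂/V₁ = (0.435/11.7)^(0.917) = 0.04879.

V₂/V₁ ≈ 0.0488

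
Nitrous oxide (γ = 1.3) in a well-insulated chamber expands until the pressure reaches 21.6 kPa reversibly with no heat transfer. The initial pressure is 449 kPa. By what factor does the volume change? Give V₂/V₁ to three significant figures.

From PV^γ = const, V₂/V₁ = (P₁/P₂)^(1/γ).
V₂/V₁ = (449/21.6)^(0.769) = 10.32.

V₂/V₁ ≈ 10.3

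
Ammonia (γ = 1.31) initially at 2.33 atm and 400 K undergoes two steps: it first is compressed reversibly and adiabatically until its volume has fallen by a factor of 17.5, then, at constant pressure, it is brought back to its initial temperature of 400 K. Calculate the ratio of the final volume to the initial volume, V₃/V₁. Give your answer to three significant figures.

V₃/V₁ ≈ 0.0235

Adiabatic step: V₂/V₁ = 0.05714; T₂ = T₁·17.5^(0.31) = 971.4 K.
Isobaric step: V₃/V₂ = T₃/T₂ = 400/971.4.
V₃/V₁ = (V₂/V₁)(V₃/V₂) = 0.05714 × (400/971.4) = 0.02353.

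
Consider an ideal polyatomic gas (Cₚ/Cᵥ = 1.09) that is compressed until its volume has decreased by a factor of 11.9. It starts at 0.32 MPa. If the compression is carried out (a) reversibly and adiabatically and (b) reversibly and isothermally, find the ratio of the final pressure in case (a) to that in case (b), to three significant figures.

Isothermal: P_b = P₁(V₁/V₂) = 0.32×11.9.
Adiabatic: P_a = P₁(V₁/V₂)^γ = 0.32×11.9^(1.09).
P_a/P_b = (V₁/V₂)^(γ−1) = 11.9^(0.09) = 1.25.

P_adiabatic / P_isothermal ≈ 1.25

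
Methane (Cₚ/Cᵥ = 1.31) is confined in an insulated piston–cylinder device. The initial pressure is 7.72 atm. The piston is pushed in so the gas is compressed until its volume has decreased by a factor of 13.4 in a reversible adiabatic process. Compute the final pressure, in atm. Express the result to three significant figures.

P₂ ≈ 231 atm

Since PV^γ is constant along a reversible adiabat, P₂ = P₁ (V₁/V₂)^γ.
P₂ = 7.72 × 13.4^(1.31) = 231.3 atm.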